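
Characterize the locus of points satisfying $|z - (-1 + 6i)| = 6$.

|z - z0| = r describes a circle centered at z0 with radius r
Here z0 = -1 + 6i and r = 6
Locus: Circle centered at (-1, 6) with radius 6


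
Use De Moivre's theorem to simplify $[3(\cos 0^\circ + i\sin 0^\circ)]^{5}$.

By De Moivre: z^n = r^n(cos(nθ) + i sin(nθ))
= 3^5(cos(5*0°) + i sin(5*0°))
= 243(cos 0° + i sin 0°)
= 243


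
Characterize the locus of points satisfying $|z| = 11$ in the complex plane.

|z| = 11 means sqrt(x^2 + y^2) = 11
This is a circle of radius 11 centered at the origin


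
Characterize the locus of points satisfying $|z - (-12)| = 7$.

|z - z0| = r describes a circle centered at z0 with radius r
Here z0 = -12 and r = 7
Locus: Circle centered at (-12, 0) with radius 7


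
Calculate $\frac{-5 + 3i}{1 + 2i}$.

Multiply numerator and denominator by conjugate (1 - 2i):
= (-5 + 3i)(1 - 2i) / (1^2 + 2^2)
= (1 + 13i) / 5
= 1/5 + (13/5)i


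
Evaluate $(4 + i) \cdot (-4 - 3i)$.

(a1*a2 - b1*b2) + (a1*b2 + b1*a2)i
= (-16 - (-3)) + (-12 + (-4))i
= -13 - 16i


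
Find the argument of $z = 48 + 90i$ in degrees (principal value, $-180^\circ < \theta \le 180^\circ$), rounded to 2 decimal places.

θ = arctan(b/a) = arctan(90/48) (quadrant-adjusted) = 61.93°


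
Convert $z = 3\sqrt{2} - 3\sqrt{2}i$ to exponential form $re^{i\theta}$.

r = |z| = sqrt((3*sqrt(2))^2 + (-3*sqrt(2))^2) = sqrt(18 + 18) = sqrt(36) = 6
θ = arctan(b/a) = arctan(-4.2426/4.2426) (quadrant-adjusted) = -45° = -π/4
z = 6e^(-i*π/4)


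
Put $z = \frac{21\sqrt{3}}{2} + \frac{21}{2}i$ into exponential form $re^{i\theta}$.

r = |z| = sqrt((21*sqrt(3)/2)^2 + (21/2)^2) = sqrt(1323/4 + 441/4) = sqrt(441) = 21
θ = arctan(b/a) = arctan(10.5/18.1865) (quadrant-adjusted) = 30° = π/6
z = 21e^(i*π/6)


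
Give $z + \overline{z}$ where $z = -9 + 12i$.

z + conjugate(z) = (a + bi) + (a - bi) = 2a
= 2 * (-9) = -18


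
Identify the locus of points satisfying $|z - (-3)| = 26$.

|z - z0| = r describes a circle centered at z0 with radius r
Here z0 = -3 and r = 26
Locus: Circle centered at (-3, 0) with radius 26


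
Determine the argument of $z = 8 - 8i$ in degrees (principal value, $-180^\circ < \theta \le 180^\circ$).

θ = arctan(b/a) = arctan(-8/8) (quadrant-adjusted) = -45°


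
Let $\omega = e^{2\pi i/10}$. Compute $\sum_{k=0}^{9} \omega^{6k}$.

Let ζ = ω^6 = e^(2πi·6/10). Since 10 ∤ 6, ζ ≠ 1.
Sum = Σ_{k=0}^{9} ζ^k = (ζ^10 - 1)/(ζ - 1) = (ω^{6·10} - 1)/(ζ - 1) = (1 - 1)/(ζ - 1) = 0


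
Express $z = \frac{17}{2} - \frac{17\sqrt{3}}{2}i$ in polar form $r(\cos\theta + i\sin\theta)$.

r = |z| = sqrt(a^2 + b^2) = sqrt((17/2)^2 + (-17*sqrt(3)/2)^2) = sqrt(289/4 + 867/4) = sqrt(289) = 17
θ = arctan(b/a) = arctan(-14.7224/8.5) (quadrant-adjusted) = 300°
z = 17(cos 300° + i sin 300°)


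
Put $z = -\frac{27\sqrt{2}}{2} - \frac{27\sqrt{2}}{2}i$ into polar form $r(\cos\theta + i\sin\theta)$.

r = |z| = sqrt(a^2 + b^2) = sqrt((-27*sqrt(2)/2)^2 + (-27*sqrt(2)/2)^2) = sqrt(729/2 + 729/2) = sqrt(729) = 27
θ = arctan(b/a) = arctan(-19.0919/-19.0919) (quadrant-adjusted) = 225°
z = 27(cos 225° + i sin 225°)


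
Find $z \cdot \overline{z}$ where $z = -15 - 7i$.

z * conjugate(z) = |z|^2 = a^2 + b^2
= (-15)^2 + (-7)^2 = 274


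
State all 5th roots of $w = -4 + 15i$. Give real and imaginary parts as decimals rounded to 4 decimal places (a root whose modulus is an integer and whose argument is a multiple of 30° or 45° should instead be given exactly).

|w| = sqrt(241) ≈ 15.524175, arg(w) ≈ 104.931417°
Root modulus = sqrt(241)^(1/5) ≈ 1.730620
Root arguments: θ_k = (arg(w) + 360°k)/5 for k = 0, 1, ..., 4
Compute each root as (root modulus)(cos θ_k + i sin θ_k) using full-precision intermediates, then round to 4 decimal places.
Roots: 1.6158 + 0.6198i, -0.0902 + 1.7283i, -1.6715 + 0.4483i, -0.9429 - 1.4512i, 1.0888 - 1.3452i


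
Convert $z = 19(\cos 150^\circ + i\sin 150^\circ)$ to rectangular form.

a = r cos θ = 19 * -sqrt(3)/2 = -19*sqrt(3)/2
b = r sin θ = 19 * 1/2 = 19/2
z = -19*sqrt(3)/2 + (19/2)i


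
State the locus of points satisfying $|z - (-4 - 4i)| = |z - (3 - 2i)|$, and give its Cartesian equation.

|z - z1| = |z - z2| means z is equidistant from z1 and z2,
i.e. the perpendicular bisector of the segment from (-4, -4) to (3, -2) (midpoint (-1/2, -3)).
With z = x + yi, square both sides:
(x - (-4))^2 + (y - (-4))^2 = (x - 3)^2 + (y - (-2))^2
The x^2 and y^2 terms cancel: 14x + 4y = 13 - 32 = -19
Simplify: 14x + 4y = -19
Locus: Perpendicular bisector of the segment from (-4, -4) to (3, -2): the line 14x + 4y = -19


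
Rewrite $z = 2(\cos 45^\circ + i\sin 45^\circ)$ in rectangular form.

a = r cos θ = 2 * sqrt(2)/2 = sqrt(2)
b = r sin θ = 2 * sqrt(2)/2 = sqrt(2)
z = sqrt(2) + sqrt(2)i


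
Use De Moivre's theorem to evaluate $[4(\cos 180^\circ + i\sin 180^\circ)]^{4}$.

By De Moivre: z^n = r^n(cos(nθ) + i sin(nθ))
= 4^4(cos(4*180°) + i sin(4*180°))
= 256(cos 0° + i sin 0°)
= 256


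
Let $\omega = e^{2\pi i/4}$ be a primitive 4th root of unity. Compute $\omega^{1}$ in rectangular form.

ω^1 = e^(2πi·1/4) = e^(i·1π/2)
= cos(1π/2) + i sin(1π/2)
= i


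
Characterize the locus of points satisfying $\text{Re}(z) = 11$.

Re(z) = x where z = x + yi; the equation x = 11 is satisfied by all points with that x-coordinate
Locus: Vertical line x = 11


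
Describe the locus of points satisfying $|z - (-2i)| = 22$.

|z - z0| = r describes a circle centered at z0 with radius r
Here z0 = -2i and r = 22
Locus: Circle centered at (0, -2) with radius 22


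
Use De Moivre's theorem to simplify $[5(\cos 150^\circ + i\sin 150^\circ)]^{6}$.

By De Moivre: z^n = r^n(cos(nθ) + i sin(nθ))
= 5^6(cos(6*150°) + i sin(6*150°))
= 15625(cos 180° + i sin 180°)
= -15625


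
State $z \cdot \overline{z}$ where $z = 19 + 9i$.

z * conjugate(z) = |z|^2 = a^2 + b^2
= 19^2 + 9^2 = 442


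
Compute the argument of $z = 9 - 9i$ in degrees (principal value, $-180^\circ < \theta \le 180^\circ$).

θ = arctan(b/a) = arctan(-9/9) (quadrant-adjusted) = -45°


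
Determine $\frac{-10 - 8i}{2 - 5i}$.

Multiply numerator and denominator by conjugate (2 + 5i):
= (-10 - 8i)(2 + 5i) / (2^2 + (-5)^2)
= (20 - 66i) / 29
= 20/29 - (66/29)i


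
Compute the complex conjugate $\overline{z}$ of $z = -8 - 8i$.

If z = a + bi, then conjugate(z) = a - bi
conjugate(-8 - 8i) = -8 + 8i


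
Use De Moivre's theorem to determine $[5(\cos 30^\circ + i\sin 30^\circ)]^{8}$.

By De Moivre: z^n = r^n(cos(nθ) + i sin(nθ))
= 5^8(cos(8*30°) + i sin(8*30°))
= 390625(cos 240° + i sin 240°)
= -390625/2 - (390625*sqrt(3)/2)i


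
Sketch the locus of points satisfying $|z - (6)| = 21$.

|z - z0| = r describes a circle centered at z0 with radius r
Here z0 = 6 and r = 21
Locus: Circle centered at (6, 0) with radius 21


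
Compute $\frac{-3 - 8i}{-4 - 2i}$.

Multiply numerator and denominator by conjugate (-4 + 2i):
= (-3 - 8i)(-4 + 2i) / ((-4)^2 + (-2)^2)
= (28 + 26i) / 20
Divide through by 2: (14 + 13i) / 10
= 7/5 + (13/10)i


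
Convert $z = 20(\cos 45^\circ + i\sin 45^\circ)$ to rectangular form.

a = r cos θ = 20 * sqrt(2)/2 = 10*sqrt(2)
b = r sin θ = 20 * sqrt(2)/2 = 10*sqrt(2)
z = 10*sqrt(2) + 10*sqrt(2)i


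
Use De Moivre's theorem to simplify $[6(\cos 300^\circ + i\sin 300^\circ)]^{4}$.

By De Moivre: z^n = r^n(cos(nθ) + i sin(nθ))
= 6^4(cos(4*300°) + i sin(4*300°))
= 1296(cos 120° + i sin 120°)
= -648 + 648*sqrt(3)i


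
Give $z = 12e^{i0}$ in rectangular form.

a = r cos θ = 12 * 1 = 12
b = r sin θ = 12 * 0 = 0
z = 12


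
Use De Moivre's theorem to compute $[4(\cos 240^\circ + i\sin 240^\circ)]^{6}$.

By De Moivre: z^n = r^n(cos(nθ) + i sin(nθ))
= 4^6(cos(6*240°) + i sin(6*240°))
= 4096(cos 0° + i sin 0°)
= 4096


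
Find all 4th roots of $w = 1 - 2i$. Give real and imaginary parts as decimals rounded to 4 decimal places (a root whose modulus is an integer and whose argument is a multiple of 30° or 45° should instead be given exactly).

|w| = sqrt(5) ≈ 2.236068, arg(w) ≈ 296.565051°
Root modulus = sqrt(5)^(1/4) ≈ 1.222845
Root arguments: θ_k = (arg(w) + 360°k)/4 for k = 0, 1, ..., 3
Compute each root as (root modulus)(cos θ_k + i sin θ_k) using full-precision intermediates, then round to 4 decimal places.
Roots: 0.3342 + 1.1763i, -1.1763 + 0.3342i, -0.3342 - 1.1763i, 1.1763 - 0.3342i


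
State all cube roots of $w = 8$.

|w| = 8, arg(w) = 0°
Root modulus = 8^(1/3) = 2
Root arguments: θ_k = (0° + 360°k)/3 for k = 0, 1, ..., 2
Roots: 2, -1 + sqrt(3)i, -1 - sqrt(3)i


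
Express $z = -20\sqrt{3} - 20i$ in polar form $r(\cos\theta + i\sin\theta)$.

r = |z| = sqrt(a^2 + b^2) = sqrt((-20*sqrt(3))^2 + (-20)^2) = sqrt(1200 + 400) = sqrt(1600) = 40
θ = arctan(b/a) = arctan(-20/-34.641) (quadrant-adjusted) = 210°
z = 40(cos 210° + i sin 210°)


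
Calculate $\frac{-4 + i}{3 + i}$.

Multiply numerator and denominator by conjugate (3 - i):
= (-4 + i)(3 - i) / (3^2 + 1^2)
= (-11 + 7i) / 10
= -11/10 + (7/10)i


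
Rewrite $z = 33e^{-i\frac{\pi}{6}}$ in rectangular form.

a = r cos θ = 33 * sqrt(3)/2 = 33*sqrt(3)/2
b = r sin θ = 33 * -1/2 = -33/2
z = 33*sqrt(3)/2 - (33/2)i


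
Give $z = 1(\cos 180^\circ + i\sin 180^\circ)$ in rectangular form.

a = r cos θ = 1 * -1 = -1
b = r sin θ = 1 * 0 = 0
z = -1


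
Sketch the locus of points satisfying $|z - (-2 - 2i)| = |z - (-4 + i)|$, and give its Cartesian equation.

|z - z1| = |z - z2| means z is equidistant from z1 and z2,
i.e. the perpendicular bisector of the segment from (-2, -2) to (-4, 1) (midpoint (-3, -1/2)).
With z = x + yi, square both sides:
(x - (-2))^2 + (y - (-2))^2 = (x - (-4))^2 + (y - 1)^2
The x^2 and y^2 terms cancel: -4x + 6y = 17 - 8 = 9
Simplify: 4x - 6y = -9
Locus: Perpendicular bisector of the segment from (-2, -2) to (-4, 1): the line 4x - 6y = -9


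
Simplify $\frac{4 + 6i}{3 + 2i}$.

Multiply numerator and denominator by conjugate (3 - 2i):
= (4 + 6i)(3 - 2i) / (3^2 + 2^2)
= (24 + 10i) / 13
= 24/13 + (10/13)i


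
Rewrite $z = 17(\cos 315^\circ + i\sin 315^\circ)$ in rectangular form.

a = r cos θ = 17 * sqrt(2)/2 = 17*sqrt(2)/2
b = r sin θ = 17 * -sqrt(2)/2 = -17*sqrt(2)/2
z = 17*sqrt(2)/2 - (17*sqrt(2)/2)i


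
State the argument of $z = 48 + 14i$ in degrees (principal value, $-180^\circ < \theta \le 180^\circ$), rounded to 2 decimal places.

θ = arctan(b/a) = arctan(14/48) (quadrant-adjusted) = 16.26°


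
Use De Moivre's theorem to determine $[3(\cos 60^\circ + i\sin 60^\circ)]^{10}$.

By De Moivre: z^n = r^n(cos(nθ) + i sin(nθ))
= 3^10(cos(10*60°) + i sin(10*60°))
= 59049(cos 240° + i sin 240°)
= -59049/2 - (59049*sqrt(3)/2)i


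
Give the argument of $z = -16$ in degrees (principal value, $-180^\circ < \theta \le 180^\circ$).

b = 0 and a < 0, so z lies on the negative real axis: θ = 180°


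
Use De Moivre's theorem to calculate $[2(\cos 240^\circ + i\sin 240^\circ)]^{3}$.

By De Moivre: z^n = r^n(cos(nθ) + i sin(nθ))
= 2^3(cos(3*240°) + i sin(3*240°))
= 8(cos 0° + i sin 0°)
= 8


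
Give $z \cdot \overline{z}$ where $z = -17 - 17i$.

z * conjugate(z) = |z|^2 = a^2 + b^2
= (-17)^2 + (-17)^2 = 578


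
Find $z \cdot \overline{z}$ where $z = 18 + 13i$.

z * conjugate(z) = |z|^2 = a^2 + b^2
= 18^2 + 13^2 = 493


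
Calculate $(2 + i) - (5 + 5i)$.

(2 - 5) + (1 - 5)i = -3 - 4i


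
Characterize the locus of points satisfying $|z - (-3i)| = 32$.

|z - z0| = r describes a circle centered at z0 with radius r
Here z0 = -3i and r = 32
Locus: Circle centered at (0, -3) with radius 32


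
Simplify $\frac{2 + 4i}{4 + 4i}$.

Multiply numerator and denominator by conjugate (4 - 4i):
= (2 + 4i)(4 - 4i) / (4^2 + 4^2)
= (24 + 8i) / 32
Divide through by 8: (3 + i) / 4
= 3/4 + (1/4)i


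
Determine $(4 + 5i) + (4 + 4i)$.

(4 + 4) + (5 + 4)i = 8 + 9i


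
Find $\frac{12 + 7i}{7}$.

Divisor is real, so divide each part by 7:
= 12/7 + i


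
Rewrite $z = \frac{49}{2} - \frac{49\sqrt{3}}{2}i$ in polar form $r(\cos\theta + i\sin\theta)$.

r = |z| = sqrt(a^2 + b^2) = sqrt((49/2)^2 + (-49*sqrt(3)/2)^2) = sqrt(2401/4 + 7203/4) = sqrt(2401) = 49
θ = arctan(b/a) = arctan(-42.4352/24.5) (quadrant-adjusted) = 300°
z = 49(cos 300° + i sin 300°)


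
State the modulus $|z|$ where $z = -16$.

|z| = sqrt(a^2 + b^2) = sqrt((-16)^2 + 0^2) = sqrt(256) = 16


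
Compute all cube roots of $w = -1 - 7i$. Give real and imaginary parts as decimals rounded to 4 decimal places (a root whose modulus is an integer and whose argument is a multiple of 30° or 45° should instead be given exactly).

|w| = sqrt(50) ≈ 7.071068, arg(w) ≈ 261.869898°
Root modulus = sqrt(50)^(1/3) ≈ 1.919383
Root arguments: θ_k = (arg(w) + 360°k)/3 for k = 0, 1, ..., 2
Compute each root as (root modulus)(cos θ_k + i sin θ_k) using full-precision intermediates, then round to 4 decimal places.
Roots: 0.0908 + 1.9172i, -1.7058 - 0.8800i, 1.6150 - 1.0372i


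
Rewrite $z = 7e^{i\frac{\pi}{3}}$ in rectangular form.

a = r cos θ = 7 * 1/2 = 7/2
b = r sin θ = 7 * sqrt(3)/2 = 7*sqrt(3)/2
z = 7/2 + (7*sqrt(3)/2)i


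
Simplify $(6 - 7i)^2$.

(a + bi)^2 = a^2 - b^2 + 2abi
= 6^2 - (-7)^2 + 2*6*(-7)i
= -13 - 84i


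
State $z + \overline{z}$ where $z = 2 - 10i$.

z + conjugate(z) = (a + bi) + (a - bi) = 2a
= 2 * 2 = 4


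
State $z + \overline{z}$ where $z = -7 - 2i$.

z + conjugate(z) = (a + bi) + (a - bi) = 2a
= 2 * (-7) = -14


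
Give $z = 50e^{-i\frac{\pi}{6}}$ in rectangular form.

a = r cos θ = 50 * sqrt(3)/2 = 25*sqrt(3)
b = r sin θ = 50 * -1/2 = -25
z = 25*sqrt(3) - 25i


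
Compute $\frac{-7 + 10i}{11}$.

Divisor is real, so divide each part by 11:
= -7/11 + (10/11)i


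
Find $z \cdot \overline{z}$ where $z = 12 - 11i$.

z * conjugate(z) = |z|^2 = a^2 + b^2
= 12^2 + (-11)^2 = 265


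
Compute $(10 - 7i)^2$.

(a + bi)^2 = a^2 - b^2 + 2abi
= 10^2 - (-7)^2 + 2*10*(-7)i
= 51 - 140i


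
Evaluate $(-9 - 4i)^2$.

(a + bi)^2 = a^2 - b^2 + 2abi
= (-9)^2 - (-4)^2 + 2*(-9)*(-4)i
= 65 + 72i


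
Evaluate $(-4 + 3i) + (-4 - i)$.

(-4 + (-4)) + (3 + (-1))i = -8 + 2i


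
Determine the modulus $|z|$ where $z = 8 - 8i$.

|z| = sqrt(a^2 + b^2) = sqrt(8^2 + (-8)^2) = sqrt(128) = sqrt(128)


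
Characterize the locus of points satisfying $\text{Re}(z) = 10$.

Re(z) = x where z = x + yi; the equation x = 10 is satisfied by all points with that x-coordinate
Locus: Vertical line x = 10


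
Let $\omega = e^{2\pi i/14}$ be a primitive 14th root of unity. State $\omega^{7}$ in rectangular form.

ω^7 = e^(2πi·7/14) = e^(i·1π)
= cos(1π) + i sin(1π)
= -1


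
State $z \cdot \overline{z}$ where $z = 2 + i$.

z * conjugate(z) = |z|^2 = a^2 + b^2
= 2^2 + 1^2 = 5


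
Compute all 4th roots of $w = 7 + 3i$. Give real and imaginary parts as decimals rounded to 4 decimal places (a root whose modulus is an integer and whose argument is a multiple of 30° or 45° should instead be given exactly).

|w| = sqrt(58) ≈ 7.615773, arg(w) ≈ 23.198591°
Root modulus = sqrt(58)^(1/4) ≈ 1.661225
Root arguments: θ_k = (arg(w) + 360°k)/4 for k = 0, 1, ..., 3
Compute each root as (root modulus)(cos θ_k + i sin θ_k) using full-precision intermediates, then round to 4 decimal places.
Roots: 1.6527 + 0.1679i, -0.1679 + 1.6527i, -1.6527 - 0.1679i, 0.1679 - 1.6527i


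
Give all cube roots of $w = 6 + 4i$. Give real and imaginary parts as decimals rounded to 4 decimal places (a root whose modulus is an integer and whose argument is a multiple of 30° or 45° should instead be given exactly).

|w| = sqrt(52) ≈ 7.211103, arg(w) ≈ 33.690068°
Root modulus = sqrt(52)^(1/3) ≈ 1.931971
Root arguments: θ_k = (arg(w) + 360°k)/3 for k = 0, 1, ..., 2
Compute each root as (root modulus)(cos θ_k + i sin θ_k) using full-precision intermediates, then round to 4 decimal places.
Roots: 1.8950 + 0.3762i, -1.2733 + 1.4530i, -0.6216 - 1.8292i


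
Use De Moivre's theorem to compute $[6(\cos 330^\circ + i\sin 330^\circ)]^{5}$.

By De Moivre: z^n = r^n(cos(nθ) + i sin(nθ))
= 6^5(cos(5*330°) + i sin(5*330°))
= 7776(cos 210° + i sin 210°)
= -3888*sqrt(3) - 3888i


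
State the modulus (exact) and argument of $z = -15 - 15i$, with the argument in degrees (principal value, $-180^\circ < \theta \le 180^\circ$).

|z| = sqrt((-15)^2 + (-15)^2) = sqrt(450)
arg(z) = arctan(b/a) = arctan(-15/-15) (quadrant-adjusted) = -135°


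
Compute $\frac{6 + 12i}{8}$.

Divisor is real, so divide each part by 8:
= 3/4 + (3/2)i


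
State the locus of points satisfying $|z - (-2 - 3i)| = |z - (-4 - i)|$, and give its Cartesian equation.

|z - z1| = |z - z2| means z is equidistant from z1 and z2,
i.e. the perpendicular bisector of the segment from (-2, -3) to (-4, -1) (midpoint (-3, -2)).
With z = x + yi, square both sides:
(x - (-2))^2 + (y - (-3))^2 = (x - (-4))^2 + (y - (-1))^2
The x^2 and y^2 terms cancel: -4x + 4y = 17 - 13 = 4
Simplify: x - y = -1
Locus: Perpendicular bisector of the segment from (-2, -3) to (-4, -1): the line x - y = -1


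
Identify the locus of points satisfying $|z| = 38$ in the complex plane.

|z| = 38 means sqrt(x^2 + y^2) = 38
This is a circle of radius 38 centered at the origin


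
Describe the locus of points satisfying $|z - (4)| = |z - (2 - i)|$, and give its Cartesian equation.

|z - z1| = |z - z2| means z is equidistant from z1 and z2,
i.e. the perpendicular bisector of the segment from (4, 0) to (2, -1) (midpoint (3, -1/2)).
With z = x + yi, square both sides:
(x - 4)^2 + (y - 0)^2 = (x - 2)^2 + (y - (-1))^2
The x^2 and y^2 terms cancel: -4x + (-2)y = 5 - 16 = -11
Simplify: 4x + 2y = 11
Locus: Perpendicular bisector of the segment from (4, 0) to (2, -1): the line 4x + 2y = 11


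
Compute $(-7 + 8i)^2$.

(a + bi)^2 = a^2 - b^2 + 2abi
= (-7)^2 - 8^2 + 2*(-7)*8i
= -15 - 112i


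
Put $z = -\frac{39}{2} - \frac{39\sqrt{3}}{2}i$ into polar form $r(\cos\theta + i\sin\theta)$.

r = |z| = sqrt(a^2 + b^2) = sqrt((-39/2)^2 + (-39*sqrt(3)/2)^2) = sqrt(1521/4 + 4563/4) = sqrt(1521) = 39
θ = arctan(b/a) = arctan(-33.775/-19.5) (quadrant-adjusted) = 240°
z = 39(cos 240° + i sin 240°)


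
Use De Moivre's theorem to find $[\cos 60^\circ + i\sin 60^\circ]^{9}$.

By De Moivre: z^n = r^n(cos(nθ) + i sin(nθ))
= 1^9(cos(9*60°) + i sin(9*60°))
= 1(cos 180° + i sin 180°)
= -1


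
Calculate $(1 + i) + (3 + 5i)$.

(1 + 3) + (1 + 5)i = 4 + 6i


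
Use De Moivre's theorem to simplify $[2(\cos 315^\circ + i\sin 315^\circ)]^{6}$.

By De Moivre: z^n = r^n(cos(nθ) + i sin(nθ))
= 2^6(cos(6*315°) + i sin(6*315°))
= 64(cos 90° + i sin 90°)
= 64i


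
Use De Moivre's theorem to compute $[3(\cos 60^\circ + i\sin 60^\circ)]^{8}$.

By De Moivre: z^n = r^n(cos(nθ) + i sin(nθ))
= 3^8(cos(8*60°) + i sin(8*60°))
= 6561(cos 120° + i sin 120°)
= -6561/2 + (6561*sqrt(3)/2)i


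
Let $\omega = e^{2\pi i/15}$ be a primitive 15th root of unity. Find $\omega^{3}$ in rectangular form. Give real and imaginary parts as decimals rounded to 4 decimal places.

ω^3 = e^(2πi·3/15) = e^(i·2π/5)
= cos(2π/5) + i sin(2π/5)
= 0.3090 + 0.9511i


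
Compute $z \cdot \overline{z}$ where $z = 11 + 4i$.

z * conjugate(z) = |z|^2 = a^2 + b^2
= 11^2 + 4^2 = 137


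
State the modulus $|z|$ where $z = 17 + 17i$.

|z| = sqrt(a^2 + b^2) = sqrt(17^2 + 17^2) = sqrt(578) = sqrt(578)


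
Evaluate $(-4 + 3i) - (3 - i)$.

(-4 - 3) + (3 - (-1))i = -7 + 4i


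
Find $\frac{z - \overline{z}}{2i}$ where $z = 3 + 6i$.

z - conjugate(z) = 2bi
(z - conjugate(z))/(2i) = 2bi/(2i) = b = 6


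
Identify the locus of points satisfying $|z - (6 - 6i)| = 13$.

|z - z0| = r describes a circle centered at z0 with radius r
Here z0 = 6 - 6i and r = 13
Locus: Circle centered at (6, -6) with radius 13


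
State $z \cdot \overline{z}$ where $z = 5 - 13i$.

z * conjugate(z) = |z|^2 = a^2 + b^2
= 5^2 + (-13)^2 = 194


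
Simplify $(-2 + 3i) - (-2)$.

(-2 - (-2)) + (3 - 0)i = 3i


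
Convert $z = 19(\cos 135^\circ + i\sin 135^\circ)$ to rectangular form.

a = r cos θ = 19 * -sqrt(2)/2 = -19*sqrt(2)/2
b = r sin θ = 19 * sqrt(2)/2 = 19*sqrt(2)/2
z = -19*sqrt(2)/2 + (19*sqrt(2)/2)i


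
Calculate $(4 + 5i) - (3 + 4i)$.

(4 - 3) + (5 - 4)i = 1 + i


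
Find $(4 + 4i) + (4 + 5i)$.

(4 + 4) + (4 + 5)i = 8 + 9i


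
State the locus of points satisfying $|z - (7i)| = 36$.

|z - z0| = r describes a circle centered at z0 with radius r
Here z0 = 7i and r = 36
Locus: Circle centered at (0, 7) with radius 36


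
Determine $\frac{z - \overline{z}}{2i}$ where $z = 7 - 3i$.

z - conjugate(z) = 2bi
(z - conjugate(z))/(2i) = 2bi/(2i) = b = -3


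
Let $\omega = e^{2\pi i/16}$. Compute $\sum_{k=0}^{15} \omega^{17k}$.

Let ζ = ω^17 = e^(2πi·17/16). Since 16 ∤ 17, ζ ≠ 1.
Sum = Σ_{k=0}^{15} ζ^k = (ζ^16 - 1)/(ζ - 1) = (ω^{17·16} - 1)/(ζ - 1) = (1 - 1)/(ζ - 1) = 0


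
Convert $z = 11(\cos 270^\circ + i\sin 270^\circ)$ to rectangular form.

a = r cos θ = 11 * 0 = 0
b = r sin θ = 11 * -1 = -11
z = -11i


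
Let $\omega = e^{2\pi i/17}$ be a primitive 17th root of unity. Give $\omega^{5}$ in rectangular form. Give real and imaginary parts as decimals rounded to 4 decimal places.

ω^5 = e^(2πi·5/17) = e^(i·10π/17)
= cos(10π/17) + i sin(10π/17)
= -0.2737 + 0.9618i


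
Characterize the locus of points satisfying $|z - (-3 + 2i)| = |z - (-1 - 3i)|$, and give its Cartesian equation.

|z - z1| = |z - z2| means z is equidistant from z1 and z2,
i.e. the perpendicular bisector of the segment from (-3, 2) to (-1, -3) (midpoint (-2, -1/2)).
With z = x + yi, square both sides:
(x - (-3))^2 + (y - 2)^2 = (x - (-1))^2 + (y - (-3))^2
The x^2 and y^2 terms cancel: 4x + (-10)y = 10 - 13 = -3
Simplify: 4x - 10y = -3
Locus: Perpendicular bisector of the segment from (-3, 2) to (-1, -3): the line 4x - 10y = -3


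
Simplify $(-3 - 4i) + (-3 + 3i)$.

(-3 + (-3)) + (-4 + 3)i = -6 - i


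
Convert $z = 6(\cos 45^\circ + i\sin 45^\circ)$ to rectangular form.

a = r cos θ = 6 * sqrt(2)/2 = 3*sqrt(2)
b = r sin θ = 6 * sqrt(2)/2 = 3*sqrt(2)
z = 3*sqrt(2) + 3*sqrt(2)i


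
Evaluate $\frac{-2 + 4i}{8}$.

Divisor is real, so divide each part by 8:
= -1/4 + (1/2)i


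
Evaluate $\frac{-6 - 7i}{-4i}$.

Multiply numerator and denominator by conjugate (4i):
= (-6 - 7i)(4i) / (0^2 + (-4)^2)
= (28 - 24i) / 16
Divide through by 4: (7 - 6i) / 4
= 7/4 - (3/2)i


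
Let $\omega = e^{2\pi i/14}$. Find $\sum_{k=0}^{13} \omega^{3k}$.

Let ζ = ω^3 = e^(2πi·3/14). Since 14 ∤ 3, ζ ≠ 1.
Sum = Σ_{k=0}^{13} ζ^k = (ζ^14 - 1)/(ζ - 1) = (ω^{3·14} - 1)/(ζ - 1) = (1 - 1)/(ζ - 1) = 0


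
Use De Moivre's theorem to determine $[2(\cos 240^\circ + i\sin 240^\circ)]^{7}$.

By De Moivre: z^n = r^n(cos(nθ) + i sin(nθ))
= 2^7(cos(7*240°) + i sin(7*240°))
= 128(cos 240° + i sin 240°)
= -64 - 64*sqrt(3)i


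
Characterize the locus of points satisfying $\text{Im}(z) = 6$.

Im(z) = y where z = x + yi; the equation y = 6 is satisfied by all points with that y-coordinate
Locus: Horizontal line y = 6


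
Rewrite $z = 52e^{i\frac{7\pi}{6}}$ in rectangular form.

a = r cos θ = 52 * -sqrt(3)/2 = -26*sqrt(3)
b = r sin θ = 52 * -1/2 = -26
z = -26*sqrt(3) - 26i


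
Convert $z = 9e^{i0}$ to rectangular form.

a = r cos θ = 9 * 1 = 9
b = r sin θ = 9 * 0 = 0
z = 9


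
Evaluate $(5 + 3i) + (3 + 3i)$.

(5 + 3) + (3 + 3)i = 8 + 6i


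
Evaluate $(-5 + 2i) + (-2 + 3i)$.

(-5 + (-2)) + (2 + 3)i = -7 + 5i


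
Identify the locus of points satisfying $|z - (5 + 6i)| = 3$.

|z - z0| = r describes a circle centered at z0 with radius r
Here z0 = 5 + 6i and r = 3
Locus: Circle centered at (5, 6) with radius 3


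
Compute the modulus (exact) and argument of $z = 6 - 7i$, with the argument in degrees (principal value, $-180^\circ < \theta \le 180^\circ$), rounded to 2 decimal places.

|z| = sqrt(6^2 + (-7)^2) = sqrt(85)
arg(z) = arctan(b/a) = arctan(-7/6) (quadrant-adjusted) = -49.40°


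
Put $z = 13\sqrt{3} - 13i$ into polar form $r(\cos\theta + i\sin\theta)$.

r = |z| = sqrt(a^2 + b^2) = sqrt((13*sqrt(3))^2 + (-13)^2) = sqrt(507 + 169) = sqrt(676) = 26
θ = arctan(b/a) = arctan(-13/22.5167) (quadrant-adjusted) = 330°
z = 26(cos 330° + i sin 330°)


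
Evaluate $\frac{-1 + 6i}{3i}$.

Multiply numerator and denominator by conjugate (-3i):
= (-1 + 6i)(-3i) / (0^2 + 3^2)
= (18 + 3i) / 9
Divide through by 3: (6 + i) / 3
= 2 + (1/3)i


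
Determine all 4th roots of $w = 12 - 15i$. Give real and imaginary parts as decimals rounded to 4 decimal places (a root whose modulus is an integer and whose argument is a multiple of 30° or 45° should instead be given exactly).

|w| = sqrt(369) ≈ 19.209373, arg(w) ≈ 308.659808°
Root modulus = sqrt(369)^(1/4) ≈ 2.093526
Root arguments: θ_k = (arg(w) + 360°k)/4 for k = 0, 1, ..., 3
Compute each root as (root modulus)(cos θ_k + i sin θ_k) using full-precision intermediates, then round to 4 decimal places.
Roots: 0.4651 + 2.0412i, -2.0412 + 0.4651i, -0.4651 - 2.0412i, 2.0412 - 0.4651i


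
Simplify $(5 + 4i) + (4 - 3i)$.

(5 + 4) + (4 + (-3))i = 9 + i


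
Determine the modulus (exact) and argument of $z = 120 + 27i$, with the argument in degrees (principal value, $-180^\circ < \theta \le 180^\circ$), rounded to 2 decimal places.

|z| = sqrt(120^2 + 27^2) = 123
arg(z) = arctan(b/a) = arctan(27/120) (quadrant-adjusted) = 12.68°


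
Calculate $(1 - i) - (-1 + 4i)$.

(1 - (-1)) + (-1 - 4)i = 2 - 5i


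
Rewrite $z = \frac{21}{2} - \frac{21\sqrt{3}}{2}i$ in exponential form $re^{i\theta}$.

r = |z| = sqrt((21/2)^2 + (-21*sqrt(3)/2)^2) = sqrt(441/4 + 1323/4) = sqrt(441) = 21
θ = arctan(b/a) = arctan(-18.1865/10.5) (quadrant-adjusted) = -60° = -π/3
z = 21e^(-i*π/3)


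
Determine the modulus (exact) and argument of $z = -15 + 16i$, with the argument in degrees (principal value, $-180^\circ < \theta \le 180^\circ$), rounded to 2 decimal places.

|z| = sqrt((-15)^2 + 16^2) = sqrt(481)
arg(z) = arctan(b/a) = arctan(16/-15) (quadrant-adjusted) = 133.15°


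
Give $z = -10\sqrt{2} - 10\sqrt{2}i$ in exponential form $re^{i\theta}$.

r = |z| = sqrt((-10*sqrt(2))^2 + (-10*sqrt(2))^2) = sqrt(200 + 200) = sqrt(400) = 20
θ = arctan(b/a) = arctan(-14.1421/-14.1421) (quadrant-adjusted) = -135° = -3π/4
z = 20e^(-i*3π/4)


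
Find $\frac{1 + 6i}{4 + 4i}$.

Multiply numerator and denominator by conjugate (4 - 4i):
= (1 + 6i)(4 - 4i) / (4^2 + 4^2)
= (28 + 20i) / 32
Divide through by 4: (7 + 5i) / 8
= 7/8 + (5/8)i


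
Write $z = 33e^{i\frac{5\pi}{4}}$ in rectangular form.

a = r cos θ = 33 * -sqrt(2)/2 = -33*sqrt(2)/2
b = r sin θ = 33 * -sqrt(2)/2 = -33*sqrt(2)/2
z = -33*sqrt(2)/2 - (33*sqrt(2)/2)i


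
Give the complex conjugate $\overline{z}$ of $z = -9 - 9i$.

If z = a + bi, then conjugate(z) = a - bi
conjugate(-9 - 9i) = -9 + 9i


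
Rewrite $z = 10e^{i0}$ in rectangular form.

a = r cos θ = 10 * 1 = 10
b = r sin θ = 10 * 0 = 0
z = 10


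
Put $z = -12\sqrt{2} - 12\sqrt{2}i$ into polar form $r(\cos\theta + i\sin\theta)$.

r = |z| = sqrt(a^2 + b^2) = sqrt((-12*sqrt(2))^2 + (-12*sqrt(2))^2) = sqrt(288 + 288) = sqrt(576) = 24
θ = arctan(b/a) = arctan(-16.9706/-16.9706) (quadrant-adjusted) = 225°
z = 24(cos 225° + i sin 225°)


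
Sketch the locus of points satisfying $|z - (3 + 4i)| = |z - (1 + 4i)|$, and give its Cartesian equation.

|z - z1| = |z - z2| means z is equidistant from z1 and z2,
i.e. the perpendicular bisector of the segment from (3, 4) to (1, 4) (midpoint (2, 4)).
With z = x + yi, square both sides:
(x - 3)^2 + (y - 4)^2 = (x - 1)^2 + (y - 4)^2
The x^2 and y^2 terms cancel: -4x + 0y = 17 - 25 = -8
Simplify: x = 2
Locus: Perpendicular bisector of the segment from (3, 4) to (1, 4): the line x = 2


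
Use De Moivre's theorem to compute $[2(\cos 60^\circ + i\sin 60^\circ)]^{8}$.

By De Moivre: z^n = r^n(cos(nθ) + i sin(nθ))
= 2^8(cos(8*60°) + i sin(8*60°))
= 256(cos 120° + i sin 120°)
= -128 + 128*sqrt(3)i


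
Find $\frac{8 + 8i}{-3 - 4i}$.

Multiply numerator and denominator by conjugate (-3 + 4i):
= (8 + 8i)(-3 + 4i) / ((-3)^2 + (-4)^2)
= (-56 + 8i) / 25
= -56/25 + (8/25)i


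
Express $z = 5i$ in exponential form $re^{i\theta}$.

r = |z| = sqrt((0)^2 + (5)^2) = sqrt(0 + 25) = sqrt(25) = 5
a = 0 and b > 0, so z lies on the positive imaginary axis: θ = 90° = π/2
z = 5e^(i*π/2)


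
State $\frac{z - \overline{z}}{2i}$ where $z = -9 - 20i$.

z - conjugate(z) = 2bi
(z - conjugate(z))/(2i) = 2bi/(2i) = b = -20


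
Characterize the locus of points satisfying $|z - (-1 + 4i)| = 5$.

|z - z0| = r describes a circle centered at z0 with radius r
Here z0 = -1 + 4i and r = 5
Locus: Circle centered at (-1, 4) with radius 5


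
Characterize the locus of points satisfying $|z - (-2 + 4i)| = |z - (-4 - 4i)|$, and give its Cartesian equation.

|z - z1| = |z - z2| means z is equidistant from z1 and z2,
i.e. the perpendicular bisector of the segment from (-2, 4) to (-4, -4) (midpoint (-3, 0)).
With z = x + yi, square both sides:
(x - (-2))^2 + (y - 4)^2 = (x - (-4))^2 + (y - (-4))^2
The x^2 and y^2 terms cancel: -4x + (-16)y = 32 - 20 = 12
Simplify: x + 4y = -3
Locus: Perpendicular bisector of the segment from (-2, 4) to (-4, -4): the line x + 4y = -3


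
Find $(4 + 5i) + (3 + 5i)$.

(4 + 3) + (5 + 5)i = 7 + 10i


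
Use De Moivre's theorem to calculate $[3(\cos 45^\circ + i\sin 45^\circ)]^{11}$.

By De Moivre: z^n = r^n(cos(nθ) + i sin(nθ))
= 3^11(cos(11*45°) + i sin(11*45°))
= 177147(cos 135° + i sin 135°)
= -177147*sqrt(2)/2 + (177147*sqrt(2)/2)i


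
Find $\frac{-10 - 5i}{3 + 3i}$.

Multiply numerator and denominator by conjugate (3 - 3i):
= (-10 - 5i)(3 - 3i) / (3^2 + 3^2)
= (-45 + 15i) / 18
Divide through by 3: (-15 + 5i) / 6
= -5/2 + (5/6)i


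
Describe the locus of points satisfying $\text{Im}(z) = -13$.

Im(z) = y where z = x + yi; the equation y = -13 is satisfied by all points with that y-coordinate
Locus: Horizontal line y = -13


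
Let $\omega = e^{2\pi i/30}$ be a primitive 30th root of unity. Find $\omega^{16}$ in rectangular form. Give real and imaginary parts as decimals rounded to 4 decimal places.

ω^16 = e^(2πi·16/30) = e^(i·16π/15)
= cos(16π/15) + i sin(16π/15)
= -0.9781 - 0.2079i


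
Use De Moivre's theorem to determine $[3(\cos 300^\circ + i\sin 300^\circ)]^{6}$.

By De Moivre: z^n = r^n(cos(nθ) + i sin(nθ))
= 3^6(cos(6*300°) + i sin(6*300°))
= 729(cos 0° + i sin 0°)
= 729


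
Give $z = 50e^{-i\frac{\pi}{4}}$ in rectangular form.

a = r cos θ = 50 * sqrt(2)/2 = 25*sqrt(2)
b = r sin θ = 50 * -sqrt(2)/2 = -25*sqrt(2)
z = 25*sqrt(2) - 25*sqrt(2)i


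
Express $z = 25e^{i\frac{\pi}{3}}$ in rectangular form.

a = r cos θ = 25 * 1/2 = 25/2
b = r sin θ = 25 * sqrt(3)/2 = 25*sqrt(3)/2
z = 25/2 + (25*sqrt(3)/2)i


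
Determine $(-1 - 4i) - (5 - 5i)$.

(-1 - 5) + (-4 - (-5))i = -6 + i


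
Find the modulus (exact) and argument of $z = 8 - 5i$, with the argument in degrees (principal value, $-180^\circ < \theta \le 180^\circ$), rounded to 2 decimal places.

|z| = sqrt(8^2 + (-5)^2) = sqrt(89)
arg(z) = arctan(b/a) = arctan(-5/8) (quadrant-adjusted) = -32.01°


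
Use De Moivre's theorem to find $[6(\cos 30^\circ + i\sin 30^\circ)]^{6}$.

By De Moivre: z^n = r^n(cos(nθ) + i sin(nθ))
= 6^6(cos(6*30°) + i sin(6*30°))
= 46656(cos 180° + i sin 180°)
= -46656


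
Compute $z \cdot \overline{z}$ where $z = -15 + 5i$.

z * conjugate(z) = |z|^2 = a^2 + b^2
= (-15)^2 + 5^2 = 250


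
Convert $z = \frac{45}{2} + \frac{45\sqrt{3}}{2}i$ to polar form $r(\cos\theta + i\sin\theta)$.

r = |z| = sqrt(a^2 + b^2) = sqrt((45/2)^2 + (45*sqrt(3)/2)^2) = sqrt(2025/4 + 6075/4) = sqrt(2025) = 45
θ = arctan(b/a) = arctan(38.9711/22.5) (quadrant-adjusted) = 60°
z = 45(cos 60° + i sin 60°)


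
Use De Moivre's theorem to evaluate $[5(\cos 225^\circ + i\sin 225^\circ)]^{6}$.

By De Moivre: z^n = r^n(cos(nθ) + i sin(nθ))
= 5^6(cos(6*225°) + i sin(6*225°))
= 15625(cos 270° + i sin 270°)
= -15625i


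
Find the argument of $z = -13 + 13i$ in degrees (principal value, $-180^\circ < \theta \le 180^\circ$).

θ = arctan(b/a) = arctan(13/-13) (quadrant-adjusted) = 135°


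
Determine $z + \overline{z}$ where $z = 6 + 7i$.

z + conjugate(z) = (a + bi) + (a - bi) = 2a
= 2 * 6 = 12


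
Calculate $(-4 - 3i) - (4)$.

(-4 - 4) + (-3 - 0)i = -8 - 3i


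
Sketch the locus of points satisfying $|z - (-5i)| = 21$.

|z - z0| = r describes a circle centered at z0 with radius r
Here z0 = -5i and r = 21
Locus: Circle centered at (0, -5) with radius 21


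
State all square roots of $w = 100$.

|w| = 100, arg(w) = 0°
Root modulus = 100^(1/2) = 10
Root arguments: θ_k = (0° + 360°k)/2 for k = 0, 1, ..., 1
Roots: 10, -10


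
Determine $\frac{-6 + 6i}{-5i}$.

Multiply numerator and denominator by conjugate (5i):
= (-6 + 6i)(5i) / (0^2 + (-5)^2)
= (-30 - 30i) / 25
Divide through by 5: (-6 - 6i) / 5
= -6/5 - (6/5)i


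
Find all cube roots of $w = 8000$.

|w| = 8000, arg(w) = 0°
Root modulus = 8000^(1/3) = 20
Root arguments: θ_k = (0° + 360°k)/3 for k = 0, 1, ..., 2
Roots: 20, -10 + 10*sqrt(3)i, -10 - 10*sqrt(3)i


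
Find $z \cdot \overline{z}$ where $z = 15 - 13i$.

z * conjugate(z) = |z|^2 = a^2 + b^2
= 15^2 + (-13)^2 = 394


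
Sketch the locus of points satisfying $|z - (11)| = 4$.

|z - z0| = r describes a circle centered at z0 with radius r
Here z0 = 11 and r = 4
Locus: Circle centered at (11, 0) with radius 4


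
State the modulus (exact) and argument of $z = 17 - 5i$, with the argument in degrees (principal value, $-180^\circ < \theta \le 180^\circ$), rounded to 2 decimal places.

|z| = sqrt(17^2 + (-5)^2) = sqrt(314)
arg(z) = arctan(b/a) = arctan(-5/17) (quadrant-adjusted) = -16.39°


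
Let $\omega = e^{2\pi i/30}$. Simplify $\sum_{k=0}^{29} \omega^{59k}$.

Let ζ = ω^59 = e^(2πi·59/30). Since 30 ∤ 59, ζ ≠ 1.
Sum = Σ_{k=0}^{29} ζ^k = (ζ^30 - 1)/(ζ - 1) = (ω^{59·30} - 1)/(ζ - 1) = (1 - 1)/(ζ - 1) = 0


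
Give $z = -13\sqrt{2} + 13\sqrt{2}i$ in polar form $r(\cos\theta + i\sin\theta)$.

r = |z| = sqrt(a^2 + b^2) = sqrt((-13*sqrt(2))^2 + (13*sqrt(2))^2) = sqrt(338 + 338) = sqrt(676) = 26
θ = arctan(b/a) = arctan(18.3848/-18.3848) (quadrant-adjusted) = 135°
z = 26(cos 135° + i sin 135°)


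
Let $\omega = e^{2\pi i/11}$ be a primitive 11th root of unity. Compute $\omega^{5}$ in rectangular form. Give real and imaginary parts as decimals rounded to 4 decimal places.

ω^5 = e^(2πi·5/11) = e^(i·10π/11)
= cos(10π/11) + i sin(10π/11)
= -0.9595 + 0.2817i


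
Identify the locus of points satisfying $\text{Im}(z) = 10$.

Im(z) = y where z = x + yi; the equation y = 10 is satisfied by all points with that y-coordinate
Locus: Horizontal line y = 10


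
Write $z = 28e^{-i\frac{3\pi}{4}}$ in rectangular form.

a = r cos θ = 28 * -sqrt(2)/2 = -14*sqrt(2)
b = r sin θ = 28 * -sqrt(2)/2 = -14*sqrt(2)
z = -14*sqrt(2) - 14*sqrt(2)i


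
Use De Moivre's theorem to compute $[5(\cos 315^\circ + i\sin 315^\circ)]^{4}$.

By De Moivre: z^n = r^n(cos(nθ) + i sin(nθ))
= 5^4(cos(4*315°) + i sin(4*315°))
= 625(cos 180° + i sin 180°)
= -625


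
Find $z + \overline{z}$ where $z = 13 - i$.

z + conjugate(z) = (a + bi) + (a - bi) = 2a
= 2 * 13 = 26


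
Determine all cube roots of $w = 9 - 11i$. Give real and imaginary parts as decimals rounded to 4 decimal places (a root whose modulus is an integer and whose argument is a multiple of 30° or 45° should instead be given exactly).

|w| = sqrt(202) ≈ 14.212670, arg(w) ≈ 309.289407°
Root modulus = sqrt(202)^(1/3) ≈ 2.422285
Root arguments: θ_k = (arg(w) + 360°k)/3 for k = 0, 1, ..., 2
Compute each root as (root modulus)(cos θ_k + i sin θ_k) using full-precision intermediates, then round to 4 decimal places.
Roots: -0.5489 + 2.3593i, -1.7688 - 1.6550i, 2.3176 - 0.7043i


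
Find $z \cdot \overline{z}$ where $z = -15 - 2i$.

z * conjugate(z) = |z|^2 = a^2 + b^2
= (-15)^2 + (-2)^2 = 229


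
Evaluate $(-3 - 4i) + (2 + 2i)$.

(-3 + 2) + (-4 + 2)i = -1 - 2i


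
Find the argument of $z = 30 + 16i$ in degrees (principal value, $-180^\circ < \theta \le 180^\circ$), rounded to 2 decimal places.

θ = arctan(b/a) = arctan(16/30) (quadrant-adjusted) = 28.07°


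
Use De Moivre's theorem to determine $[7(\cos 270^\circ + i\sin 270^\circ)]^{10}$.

By De Moivre: z^n = r^n(cos(nθ) + i sin(nθ))
= 7^10(cos(10*270°) + i sin(10*270°))
= 282475249(cos 180° + i sin 180°)
= -282475249


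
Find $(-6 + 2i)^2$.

(a + bi)^2 = a^2 - b^2 + 2abi
= (-6)^2 - 2^2 + 2*(-6)*2i
= 32 - 24i


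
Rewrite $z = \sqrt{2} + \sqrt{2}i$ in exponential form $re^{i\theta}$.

r = |z| = sqrt((sqrt(2))^2 + (sqrt(2))^2) = sqrt(2 + 2) = sqrt(4) = 2
θ = arctan(b/a) = arctan(1.4142/1.4142) (quadrant-adjusted) = 45° = π/4
z = 2e^(i*π/4)


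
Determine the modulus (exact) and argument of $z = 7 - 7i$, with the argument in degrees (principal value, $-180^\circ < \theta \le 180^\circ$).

|z| = sqrt(7^2 + (-7)^2) = sqrt(98)
arg(z) = arctan(b/a) = arctan(-7/7) (quadrant-adjusted) = -45°


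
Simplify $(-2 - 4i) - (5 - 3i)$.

(-2 - 5) + (-4 - (-3))i = -7 - i


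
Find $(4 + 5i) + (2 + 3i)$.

(4 + 2) + (5 + 3)i = 6 + 8i


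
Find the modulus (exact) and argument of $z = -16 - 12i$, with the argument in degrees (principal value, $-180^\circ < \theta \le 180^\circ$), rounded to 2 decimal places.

|z| = sqrt((-16)^2 + (-12)^2) = 20
arg(z) = arctan(b/a) = arctan(-12/-16) (quadrant-adjusted) = -143.13°


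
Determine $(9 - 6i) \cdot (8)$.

(a1*a2 - b1*b2) + (a1*b2 + b1*a2)i
= (72 - 0) + (0 + (-48))i
= 72 - 48i


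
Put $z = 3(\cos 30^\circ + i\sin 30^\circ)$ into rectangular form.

a = r cos θ = 3 * sqrt(3)/2 = 3*sqrt(3)/2
b = r sin θ = 3 * 1/2 = 3/2
z = 3*sqrt(3)/2 + (3/2)i


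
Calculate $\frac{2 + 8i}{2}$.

Divisor is real, so divide each part by 2:
= 1 + 4i


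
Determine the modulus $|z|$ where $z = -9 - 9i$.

|z| = sqrt(a^2 + b^2) = sqrt((-9)^2 + (-9)^2) = sqrt(162) = sqrt(162)


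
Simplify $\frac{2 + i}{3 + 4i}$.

Multiply numerator and denominator by conjugate (3 - 4i):
= (2 + i)(3 - 4i) / (3^2 + 4^2)
= (10 - 5i) / 25
Divide through by 5: (2 - i) / 5
= 2/5 - (1/5)i


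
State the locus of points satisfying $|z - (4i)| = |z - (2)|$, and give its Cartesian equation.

|z - z1| = |z - z2| means z is equidistant from z1 and z2,
i.e. the perpendicular bisector of the segment from (0, 4) to (2, 0) (midpoint (1, 2)).
With z = x + yi, square both sides:
(x - 0)^2 + (y - 4)^2 = (x - 2)^2 + (y - 0)^2
The x^2 and y^2 terms cancel: 4x + (-8)y = 4 - 16 = -12
Simplify: x - 2y = -3
Locus: Perpendicular bisector of the segment from (0, 4) to (2, 0): the line x - 2y = -3


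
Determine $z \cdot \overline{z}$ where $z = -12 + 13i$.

z * conjugate(z) = |z|^2 = a^2 + b^2
= (-12)^2 + 13^2 = 313


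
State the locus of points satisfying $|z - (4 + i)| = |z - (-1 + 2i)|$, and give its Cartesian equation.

|z - z1| = |z - z2| means z is equidistant from z1 and z2,
i.e. the perpendicular bisector of the segment from (4, 1) to (-1, 2) (midpoint (3/2, 3/2)).
With z = x + yi, square both sides:
(x - 4)^2 + (y - 1)^2 = (x - (-1))^2 + (y - 2)^2
The x^2 and y^2 terms cancel: -10x + 2y = 5 - 17 = -12
Simplify: 5x - y = 6
Locus: Perpendicular bisector of the segment from (4, 1) to (-1, 2): the line 5x - y = 6
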